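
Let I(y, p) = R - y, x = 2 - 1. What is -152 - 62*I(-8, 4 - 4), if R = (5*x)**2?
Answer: -2198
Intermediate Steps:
x = 1
R = 25 (R = (5*1)**2 = 5**2 = 25)
I(y, p) = 25 - y
-152 - 62*I(-8, 4 - 4) = -152 - 62*(25 - 1*(-8)) = -152 - 62*(25 + 8) = -152 - 62*33 = -152 - 2046 = -2198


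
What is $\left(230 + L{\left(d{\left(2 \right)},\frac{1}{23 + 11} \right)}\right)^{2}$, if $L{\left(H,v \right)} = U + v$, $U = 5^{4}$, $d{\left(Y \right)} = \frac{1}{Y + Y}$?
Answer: $\frac{845123041}{1156} \approx 7.3108 \cdot 10^{5}$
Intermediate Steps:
$d{\left(Y \right)} = \frac{1}{2 Y}$
$U = 625$
$L{\left(H,v \right)} = 625 + v$
$\left(230 + L{\left(d{\left(2 \right)},\frac{1}{23 + 11} \right)}\right)^{2} = \left(230 + \left(625 + \frac{1}{23 + 11}\right)\right)^{2} = \left(230 + \left(625 + \frac{1}{34}\right)\right)^{2} = \left(230 + \frac{21251}{34}\right)^{2} = \left(\frac{29071}{34}\right)^{2} = \frac{845123041}{1156}$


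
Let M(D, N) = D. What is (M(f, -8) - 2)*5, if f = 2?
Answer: 0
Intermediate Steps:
(M(f, -8) - 2)*5 = (2 - 2)*5 = 0*5 = 0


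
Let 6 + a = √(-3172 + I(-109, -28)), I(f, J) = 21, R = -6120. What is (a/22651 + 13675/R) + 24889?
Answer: 689981186707/27724824 + I*√3151/22651 ≈ 24887.0 + 0.0024782*I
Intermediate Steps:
a = -6 + I*√3151 (a = -6 + √(-3172 + 21) = -6 + √(-3151) = -6 + I*√3151 ≈ -6.0 + 56.134*I)
(a/22651 + 13675/R) + 24889 = ((-6 + I*√3151)/22651 + 13675/(-6120)) + 24889 = ((-6 + I*√3151)*(1/22651) + 13675*(-1/6120)) + 24889 = ((-6/22651 + I*√3151/22651) - 2735/1224) + 24889 = (-61957829/27724824 + I*√3151/22651) + 24889 = 689981186707/27724824 + I*√3151/22651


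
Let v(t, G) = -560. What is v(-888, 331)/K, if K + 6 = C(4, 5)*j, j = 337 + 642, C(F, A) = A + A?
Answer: -70/1223 ≈ -0.057236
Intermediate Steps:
C(F, A) = 2*A
j = 979
K = 9784 (K = -6 + (2*5)*979 = -6 + 10*979 = -6 + 9790 = 9784)
v(-888, 331)/K = -560/9784 = -560*1/9784 = -70/1223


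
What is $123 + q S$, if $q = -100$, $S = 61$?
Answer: $-5977$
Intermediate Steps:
$123 + q S = 123 - 6100 = -5977$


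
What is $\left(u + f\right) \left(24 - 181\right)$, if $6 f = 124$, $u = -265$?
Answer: $\frac{115081}{3} \approx 38360.0$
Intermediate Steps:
$f = \frac{62}{3}$ ($f = \frac{1}{6} \cdot 124 = \frac{62}{3} \approx 20.667$)
$\left(u + f\right) \left(24 - 181\right) = \left(-265 + \frac{62}{3}\right) \left(24 - 181\right) = \left(- \frac{733}{3}\right) \left(-157\right) = \frac{115081}{3}$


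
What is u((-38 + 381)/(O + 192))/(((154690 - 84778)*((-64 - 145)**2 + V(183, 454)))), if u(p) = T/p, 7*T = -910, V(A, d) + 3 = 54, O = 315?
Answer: -845/13444683504 ≈ -6.2850e-8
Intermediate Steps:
V(A, d) = 51 (V(A, d) = -3 + 54 = 51)
T = -130 (T = (1/7)*(-910) = -130)
u(p) = -130/p
u((-38 + 381)/(O + 192))/(((154690 - 84778)*((-64 - 145)**2 + V(183, 454)))) = (-130*(315 + 192)/(-38 + 381))/(((154690 - 84778)*((-64 - 145)**2 + 51))) = (-130/(343/507))/((69912*((-209)**2 + 51))) = (-130/(343*(1/507)))/((69912*(43681 + 51))) = (-130/343/507)/((69912*43732)) = -130*507/343/3057391584 = -65910/343*1/3057391584 = -845/13444683504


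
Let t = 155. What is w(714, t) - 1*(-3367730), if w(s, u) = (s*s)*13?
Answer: 9995078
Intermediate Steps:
w(s, u) = 13*s² (w(s, u) = s²*13 = 13*s²)
w(714, t) - 1*(-3367730) = 13*714² - 1*(-3367730) = 13*509796 + 3367730 = 6627348 + 3367730 = 9995078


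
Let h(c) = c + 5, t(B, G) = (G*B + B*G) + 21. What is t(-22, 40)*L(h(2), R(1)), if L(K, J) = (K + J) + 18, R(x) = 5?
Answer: -52170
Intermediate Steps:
t(B, G) = 21 + 2*B*G (t(B, G) = (B*G + B*G) + 21 = 2*B*G + 21 = 21 + 2*B*G)
h(c) = 5 + c
L(K, J) = 18 + J + K (L(K, J) = (J + K) + 18 = 18 + J + K)
t(-22, 40)*L(h(2), R(1)) = (21 + 2*(-22)*40)*(18 + 5 + (5 + 2)) = (21 - 1760)*(18 + 5 + 7) = -1739*30 = -52170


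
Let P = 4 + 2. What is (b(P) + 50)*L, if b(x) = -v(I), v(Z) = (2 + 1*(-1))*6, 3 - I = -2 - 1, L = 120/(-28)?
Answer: -1320/7 ≈ -188.57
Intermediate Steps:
L = -30/7 (L = 120*(-1/28) = -30/7 ≈ -4.2857)
I = 6 (I = 3 - (-2 - 1) = 3 - 1*(-3) = 3 + 3 = 6)
P = 6
v(Z) = 6 (v(Z) = (2 - 1)*6 = 1*6 = 6)
b(x) = -6 (b(x) = -1*6 = -6)
(b(P) + 50)*L = (-6 + 50)*(-30/7) = 44*(-30/7) = -1320/7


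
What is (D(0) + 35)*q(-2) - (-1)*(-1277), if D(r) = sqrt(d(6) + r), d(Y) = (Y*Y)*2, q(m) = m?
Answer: -1347 - 12*sqrt(2) ≈ -1364.0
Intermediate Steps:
d(Y) = 2*Y**2 (d(Y) = Y**2*2 = 2*Y**2)
D(r) = sqrt(72 + r) (D(r) = sqrt(2*6**2 + r) = sqrt(2*36 + r) = sqrt(72 + r))
(D(0) + 35)*q(-2) - (-1)*(-1277) = (sqrt(72 + 0) + 35)*(-2) - (-1)*(-1277) = (sqrt(72) + 35)*(-2) - 1*1277 = (6*sqrt(2) + 35)*(-2) - 1277 = (35 + 6*sqrt(2))*(-2) - 1277 = (-70 - 12*sqrt(2)) - 1277 = -1347 - 12*sqrt(2)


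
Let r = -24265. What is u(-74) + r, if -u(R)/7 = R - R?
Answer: -24265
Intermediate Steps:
u(R) = 0 (u(R) = -7*(R - R) = -7*0 = 0)
u(-74) + r = 0 - 24265 = -24265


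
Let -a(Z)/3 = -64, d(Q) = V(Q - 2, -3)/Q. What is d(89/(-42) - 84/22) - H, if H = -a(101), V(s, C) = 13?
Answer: 40050/211 ≈ 189.81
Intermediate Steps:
d(Q) = 13/Q
a(Z) = 192 (a(Z) = -3*(-64) = 192)
H = -192 (H = -1*192 = -192)
d(89/(-42) - 84/22) - H = 13/(89/(-42) - 84/22) - 1*(-192) = 13/(89*(-1/42) - 84*1/22) + 192 = 13/(-89/42 - 42/11) + 192 = 13/(-2743/462) + 192 = 13*(-462/2743) + 192 = -462/211 + 192 = 40050/211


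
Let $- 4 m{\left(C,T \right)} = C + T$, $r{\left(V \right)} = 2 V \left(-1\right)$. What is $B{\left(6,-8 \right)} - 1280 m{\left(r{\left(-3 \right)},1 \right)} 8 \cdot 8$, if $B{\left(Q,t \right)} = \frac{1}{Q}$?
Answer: $\frac{860161}{6} \approx 1.4336 \cdot 10^{5}$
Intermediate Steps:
$r{\left(V \right)} = - 2 V$
$m{\left(C,T \right)} = - \frac{C}{4} - \frac{T}{4}$ ($m{\left(C,T \right)} = - \frac{C + T}{4} = - \frac{C}{4} - \frac{T}{4}$)
$B{\left(6,-8 \right)} - 1280 m{\left(r{\left(-3 \right)},1 \right)} 8 \cdot 8 = \frac{1}{6} - 1280 \left(- \frac{\left(-2\right) \left(-3\right)}{4} - \frac{1}{4}\right) 8 \cdot 8 = \frac{1}{6} - 1280 \left(\left(- \frac{1}{4}\right) 6 - \frac{1}{4}\right) 8 \cdot 8 = \frac{1}{6} - 1280 \left(- \frac{3}{2} - \frac{1}{4}\right) 8 \cdot 8 = \frac{1}{6} - 1280 \left(- \frac{7}{4}\right) 8 \cdot 8 = \frac{1}{6} - 1280 \left(\left(-14\right) 8\right) = \frac{1}{6} - -143360 = \frac{1}{6} + 143360 = \frac{860161}{6}$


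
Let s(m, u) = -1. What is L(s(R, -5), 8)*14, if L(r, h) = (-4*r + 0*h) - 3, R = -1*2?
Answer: 14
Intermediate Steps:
R = -2
L(r, h) = -3 - 4*r (L(r, h) = (-4*r + 0) - 3 = -4*r - 3 = -3 - 4*r)
L(s(R, -5), 8)*14 = (-3 - 4*(-1))*14 = (-3 + 4)*14 = 1*14 = 14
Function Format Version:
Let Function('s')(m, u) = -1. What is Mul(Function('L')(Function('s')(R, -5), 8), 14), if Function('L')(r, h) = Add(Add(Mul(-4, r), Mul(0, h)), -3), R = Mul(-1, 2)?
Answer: 14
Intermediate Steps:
R = -2
Function('L')(r, h) = Add(-3, Mul(-4, r)) (Function('L')(r, h) = Add(Add(Mul(-4, r), 0), -3) = Add(Mul(-4, r), -3) = Add(-3, Mul(-4, r)))
Mul(Function('L')(Function('s')(R, -5), 8), 14) = Mul(Add(-3, Mul(-4, -1)), 14) = Mul(Add(-3, 4), 14) = Mul(1, 14) = 14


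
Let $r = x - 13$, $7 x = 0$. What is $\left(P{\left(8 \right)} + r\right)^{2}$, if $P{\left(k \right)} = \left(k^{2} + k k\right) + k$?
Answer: $15129$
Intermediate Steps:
$P{\left(k \right)} = k + 2 k^{2}$ ($P{\left(k \right)} = \left(k^{2} + k^{2}\right) + k = 2 k^{2} + k = k + 2 k^{2}$)
$x = 0$ ($x = \frac{1}{7} \cdot 0 = 0$)
$r = -13$ ($r = 0 - 13 = -13$)
$\left(P{\left(8 \right)} + r\right)^{2} = \left(8 \left(1 + 2 \cdot 8\right) - 13\right)^{2} = \left(8 \left(1 + 16\right) - 13\right)^{2} = \left(8 \cdot 17 - 13\right)^{2} = \left(136 - 13\right)^{2} = 123^{2} = 15129$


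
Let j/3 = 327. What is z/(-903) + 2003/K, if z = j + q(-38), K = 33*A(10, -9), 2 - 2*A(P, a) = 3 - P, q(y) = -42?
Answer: 1112845/89397 ≈ 12.448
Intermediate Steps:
j = 981 (j = 3*327 = 981)
A(P, a) = -½ + P/2 (A(P, a) = 1 - (3 - P)/2 = 1 + (-3/2 + P/2) = -½ + P/2)
K = 297/2 (K = 33*(-½ + (½)*10) = 33*(-½ + 5) = 33*(9/2) = 297/2 ≈ 148.50)
z = 939 (z = 981 - 42 = 939)
z/(-903) + 2003/K = 939/(-903) + 2003/(297/2) = 939*(-1/903) + 2003*(2/297) = -313/301 + 4006/297 = 1112845/89397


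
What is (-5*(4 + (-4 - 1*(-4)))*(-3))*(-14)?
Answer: -840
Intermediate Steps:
(-5*(4 + (-4 - 1*(-4)))*(-3))*(-14) = (-5*(4 + (-4 + 4))*(-3))*(-14) = (-5*(4 + 0)*(-3))*(-14) = (-5*4*(-3))*(-14) = -20*(-3)*(-14) = 60*(-14) = -840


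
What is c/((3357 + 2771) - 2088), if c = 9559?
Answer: 9559/4040 ≈ 2.3661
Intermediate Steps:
c/((3357 + 2771) - 2088) = 9559/((3357 + 2771) - 2088) = 9559/(6128 - 2088) = 9559/4040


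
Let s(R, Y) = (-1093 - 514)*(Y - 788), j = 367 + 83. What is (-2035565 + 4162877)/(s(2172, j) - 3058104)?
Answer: -1063656/1257469 ≈ -0.84587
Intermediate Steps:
j = 450
s(R, Y) = 1266316 - 1607*Y (s(R, Y) = -1607*(-788 + Y) = 1266316 - 1607*Y)
(-2035565 + 4162877)/(s(2172, j) - 3058104) = (-2035565 + 4162877)/((1266316 - 1607*450) - 3058104) = 2127312/((1266316 - 723150) - 3058104) = 2127312/(543166 - 3058104) = 2127312/(-2514938) = 2127312*(-1/2514938) = -1063656/1257469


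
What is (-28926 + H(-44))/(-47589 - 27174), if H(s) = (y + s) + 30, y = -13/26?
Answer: 57881/149526 ≈ 0.38710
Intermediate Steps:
y = -½ (y = -13*1/26 = -½ ≈ -0.50000)
H(s) = 59/2 + s (H(s) = (-½ + s) + 30 = 59/2 + s)
(-28926 + H(-44))/(-47589 - 27174) = (-28926 + (59/2 - 44))/(-47589 - 27174) = (-28926 - 29/2)/(-74763) = -57881/2*(-1/74763) = 57881/149526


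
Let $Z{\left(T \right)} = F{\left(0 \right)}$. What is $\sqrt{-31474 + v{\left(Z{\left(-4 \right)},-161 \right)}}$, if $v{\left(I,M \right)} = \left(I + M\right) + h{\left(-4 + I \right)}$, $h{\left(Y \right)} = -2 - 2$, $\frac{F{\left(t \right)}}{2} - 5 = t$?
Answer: $i \sqrt{31629} \approx 177.85 i$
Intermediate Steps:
$F{\left(t \right)} = 10 + 2 t$
$Z{\left(T \right)} = 10$ ($Z{\left(T \right)} = 10 + 2 \cdot 0 = 10 + 0 = 10$)
$h{\left(Y \right)} = -4$ ($h{\left(Y \right)} = -2 - 2 = -4$)
$v{\left(I,M \right)} = -4 + I + M$ ($v{\left(I,M \right)} = \left(I + M\right) - 4 = -4 + I + M$)
$\sqrt{-31474 + v{\left(Z{\left(-4 \right)},-161 \right)}} = \sqrt{-31474 - 155} = \sqrt{-31629} = i \sqrt{31629}$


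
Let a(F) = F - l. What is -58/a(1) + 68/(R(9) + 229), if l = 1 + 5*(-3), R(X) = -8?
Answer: -694/195 ≈ -3.5590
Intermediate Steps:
l = -14 (l = 1 - 15 = -14)
a(F) = 14 + F (a(F) = F - 1*(-14) = F + 14 = 14 + F)
-58/a(1) + 68/(R(9) + 229) = -58/(14 + 1) + 68/(-8 + 229) = -58/15 + 68/221 = -58*1/15 + 68*(1/221) = -58/15 + 4/13 = -694/195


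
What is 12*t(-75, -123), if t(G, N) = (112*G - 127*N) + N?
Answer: 85176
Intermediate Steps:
t(G, N) = -126*N + 112*G (t(G, N) = (-127*N + 112*G) + N = -126*N + 112*G)
12*t(-75, -123) = 12*(-126*(-123) + 112*(-75)) = 12*(15498 - 8400) = 12*7098 = 85176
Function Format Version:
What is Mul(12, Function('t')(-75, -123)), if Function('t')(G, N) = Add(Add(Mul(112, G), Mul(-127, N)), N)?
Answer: 85176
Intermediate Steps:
Function('t')(G, N) = Add(Mul(-126, N), Mul(112, G)) (Function('t')(G, N) = Add(Add(Mul(-127, N), Mul(112, G)), N) = Add(Mul(-126, N), Mul(112, G)))
Mul(12, Function('t')(-75, -123)) = Mul(12, Add(Mul(-126, -123), Mul(112, -75))) = Mul(12, Add(15498, -8400)) = Mul(12, 7098) = 85176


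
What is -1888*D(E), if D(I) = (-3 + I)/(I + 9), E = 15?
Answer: -944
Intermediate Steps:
D(I) = (-3 + I)/(9 + I)
-1888*D(E) = -1888*(-3 + 15)/(9 + 15) = -1888*12/24 = -236*12/3 = -1888*½ = -944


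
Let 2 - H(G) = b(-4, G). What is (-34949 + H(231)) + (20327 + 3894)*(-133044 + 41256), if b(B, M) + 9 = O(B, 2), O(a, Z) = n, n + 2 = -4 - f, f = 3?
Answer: -2223232077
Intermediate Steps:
n = -9 (n = -2 + (-4 - 1*3) = -2 + (-4 - 3) = -2 - 7 = -9)
O(a, Z) = -9
b(B, M) = -18 (b(B, M) = -9 - 9 = -18)
H(G) = 20 (H(G) = 2 - 1*(-18) = 2 + 18 = 20)
(-34949 + H(231)) + (20327 + 3894)*(-133044 + 41256) = (-34949 + 20) + (20327 + 3894)*(-133044 + 41256) = -34929 + 24221*(-91788) = -34929 - 2223197148 = -2223232077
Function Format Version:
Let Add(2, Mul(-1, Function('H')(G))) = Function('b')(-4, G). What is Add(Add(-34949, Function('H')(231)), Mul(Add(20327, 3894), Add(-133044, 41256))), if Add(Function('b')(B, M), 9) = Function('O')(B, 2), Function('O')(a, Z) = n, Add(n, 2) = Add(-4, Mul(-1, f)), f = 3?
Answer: -2223232077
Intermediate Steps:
n = -9 (n = Add(-2, Add(-4, Mul(-1, 3))) = Add(-2, Add(-4, -3)) = Add(-2, -7) = -9)
Function('O')(a, Z) = -9
Function('b')(B, M) = -18 (Function('b')(B, M) = Add(-9, -9) = -18)
Function('H')(G) = 20 (Function('H')(G) = Add(2, Mul(-1, -18)) = Add(2, 18) = 20)
Add(Add(-34949, Function('H')(231)), Mul(Add(20327, 3894), Add(-133044, 41256))) = Add(Add(-34949, 20), Mul(Add(20327, 3894), Add(-133044, 41256))) = Add(-34929, Mul(24221, -91788)) = Add(-34929, -2223197148) = -2223232077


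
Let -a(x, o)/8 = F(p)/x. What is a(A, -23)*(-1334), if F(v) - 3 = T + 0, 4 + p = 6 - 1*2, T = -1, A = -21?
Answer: -21344/21 ≈ -1016.4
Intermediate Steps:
p = 0 (p = -4 + (6 - 1*2) = -4 + (6 - 2) = -4 + 4 = 0)
F(v) = 2 (F(v) = 3 + (-1 + 0) = 3 - 1 = 2)
a(x, o) = -16/x
a(A, -23)*(-1334) = -16/(-21)*(-1334) = -16*(-1/21)*(-1334) = (16/21)*(-1334) = -21344/21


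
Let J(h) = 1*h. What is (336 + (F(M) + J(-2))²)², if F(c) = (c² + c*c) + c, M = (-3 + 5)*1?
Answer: 160000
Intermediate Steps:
M = 2 (M = 2*1 = 2)
F(c) = c + 2*c² (F(c) = (c² + c²) + c = 2*c² + c = c + 2*c²)
J(h) = h
(336 + (F(M) + J(-2))²)² = (336 + (2*(1 + 2*2) - 2)²)² = (336 + (2*(1 + 4) - 2)²)² = (336 + (2*5 - 2)²)² = (336 + (10 - 2)²)² = (336 + 8²)² = (336 + 64)² = 400² = 160000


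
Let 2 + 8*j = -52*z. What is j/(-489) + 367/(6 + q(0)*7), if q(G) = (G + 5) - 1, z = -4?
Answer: 357175/33252 ≈ 10.741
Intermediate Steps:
j = 103/4 (j = -¼ + (-52*(-4))/8 = -¼ + (⅛)*208 = -¼ + 26 = 103/4 ≈ 25.750)
q(G) = 4 + G (q(G) = (5 + G) - 1 = 4 + G)
j/(-489) + 367/(6 + q(0)*7) = (103/4)/(-489) + 367/(6 + (4 + 0)*7) = (103/4)*(-1/489) + 367/(6 + 4*7) = -103/1956 + 367/(6 + 28) = -103/1956 + 367/34 = 357175/33252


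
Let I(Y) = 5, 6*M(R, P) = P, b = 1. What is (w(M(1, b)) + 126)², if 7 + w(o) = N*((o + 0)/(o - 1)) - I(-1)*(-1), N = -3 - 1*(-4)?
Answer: 383161/25 ≈ 15326.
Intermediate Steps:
N = 1 (N = -3 + 4 = 1)
M(R, P) = P/6
w(o) = -2 + o/(-1 + o) (w(o) = -7 + (1*((o + 0)/(o - 1)) - 5*(-1)) = -7 + (1*(o/(-1 + o)) - 1*(-5)) = -7 + (o/(-1 + o) + 5) = -7 + (5 + o/(-1 + o)) = -2 + o/(-1 + o))
(w(M(1, b)) + 126)² = ((2 - 1/6)/(-1 + (⅙)*1) + 126)² = ((2 - 1*⅙)/(-1 + ⅙) + 126)² = ((2 - ⅙)/(-⅚) + 126)² = (-6/5*11/6 + 126)² = (-11/5 + 126)² = (619/5)² = 383161/25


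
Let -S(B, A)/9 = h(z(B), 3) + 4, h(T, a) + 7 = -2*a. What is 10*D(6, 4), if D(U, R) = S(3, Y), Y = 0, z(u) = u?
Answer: 810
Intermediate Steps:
h(T, a) = -7 - 2*a
S(B, A) = 81 (S(B, A) = -9*((-7 - 2*3) + 4) = -9*((-7 - 6) + 4) = -9*(-13 + 4) = -9*(-9) = 81)
D(U, R) = 81
10*D(6, 4) = 10*81 = 810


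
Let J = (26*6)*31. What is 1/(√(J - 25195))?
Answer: -I*√20359/20359 ≈ -0.0070084*I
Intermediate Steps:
J = 4836 (J = 156*31 = 4836)
1/(√(J - 25195)) = 1/(√(4836 - 25195)) = 1/(√(-20359)) = 1/(I*√20359) = -I*√20359/20359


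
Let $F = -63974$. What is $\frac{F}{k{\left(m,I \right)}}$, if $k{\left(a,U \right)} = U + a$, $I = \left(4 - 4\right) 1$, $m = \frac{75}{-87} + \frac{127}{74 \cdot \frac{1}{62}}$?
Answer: $- \frac{34322051}{56624} \approx -606.14$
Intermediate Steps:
$m = \frac{113248}{1073}$ ($m = 75 \left(- \frac{1}{87}\right) + \frac{127}{74 \cdot \frac{1}{62}} = - \frac{25}{29} + \frac{127}{\frac{37}{31}} = - \frac{25}{29} + 127 \cdot \frac{31}{37} = - \frac{25}{29} + \frac{3937}{37} = \frac{113248}{1073} \approx 105.54$)
$I = 0$ ($I = 0 \cdot 1 = 0$)
$\frac{F}{k{\left(m,I \right)}} = - \frac{63974}{0 + \frac{113248}{1073}} = - \frac{63974}{\frac{113248}{1073}} = \left(-63974\right) \frac{1073}{113248} = - \frac{34322051}{56624}$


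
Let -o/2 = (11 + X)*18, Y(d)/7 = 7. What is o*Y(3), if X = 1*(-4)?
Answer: -12348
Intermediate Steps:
X = -4
Y(d) = 49 (Y(d) = 7*7 = 49)
o = -252 (o = -2*(11 - 4)*18 = -14*18 = -2*126 = -252)
o*Y(3) = -252*49 = -12348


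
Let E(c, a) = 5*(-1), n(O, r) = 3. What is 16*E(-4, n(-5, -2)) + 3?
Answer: -77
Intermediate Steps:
E(c, a) = -5
16*E(-4, n(-5, -2)) + 3 = 16*(-5) + 3 = -80 + 3 = -77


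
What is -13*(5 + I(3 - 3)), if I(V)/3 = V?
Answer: -65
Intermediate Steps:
I(V) = 3*V
-13*(5 + I(3 - 3)) = -13*(5 + 3*(3 - 3)) = -13*(5 + 3*0) = -13*(5 + 0) = -13*5 = -65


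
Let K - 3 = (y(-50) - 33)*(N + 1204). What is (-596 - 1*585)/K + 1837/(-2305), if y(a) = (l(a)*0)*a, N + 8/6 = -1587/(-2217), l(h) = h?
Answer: -51894452969/67639468960 ≈ -0.76722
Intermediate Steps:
N = -1369/2217 (N = -4/3 - 1587/(-2217) = -4/3 - 1587*(-1/2217) = -4/3 + 529/739 = -1369/2217 ≈ -0.61750)
y(a) = 0 (y(a) = (a*0)*a = 0*a = 0)
K = -29344672/739 (K = 3 + (0 - 33)*(-1369/2217 + 1204) = 3 - 33*2667899/2217 = 3 - 29346889/739 = -29344672/739 ≈ -39709.)
(-596 - 1*585)/K + 1837/(-2305) = (-596 - 1*585)/(-29344672/739) + 1837/(-2305) = (-596 - 585)*(-739/29344672) + 1837*(-1/2305) = -1181*(-739/29344672) - 1837/2305 = 872759/29344672 - 1837/2305 = -51894452969/67639468960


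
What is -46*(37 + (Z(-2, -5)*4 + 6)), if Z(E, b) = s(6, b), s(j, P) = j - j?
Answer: -1978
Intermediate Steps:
s(j, P) = 0
Z(E, b) = 0
-46*(37 + (Z(-2, -5)*4 + 6)) = -46*(37 + (0*4 + 6)) = -46*(37 + (0 + 6)) = -46*(37 + 6) = -46*43 = -1978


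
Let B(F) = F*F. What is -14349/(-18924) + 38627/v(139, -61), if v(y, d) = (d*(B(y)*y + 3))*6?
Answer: 293821695650/387523169301 ≈ 0.75820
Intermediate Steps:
B(F) = F²
v(y, d) = 6*d*(3 + y³) (v(y, d) = (d*(y²*y + 3))*6 = (d*(y³ + 3))*6 = (d*(3 + y³))*6 = 6*d*(3 + y³))
-14349/(-18924) + 38627/v(139, -61) = -14349/(-18924) + 38627/((6*(-61)*(3 + 139³))) = -14349*(-1/18924) + 38627/((6*(-61)*(3 + 2685619))) = 4783/6308 + 38627/((6*(-61)*2685622)) = 4783/6308 + 38627/(-982937652) = 4783/6308 + 38627*(-1/982937652) = 4783/6308 - 38627/982937652 = 293821695650/387523169301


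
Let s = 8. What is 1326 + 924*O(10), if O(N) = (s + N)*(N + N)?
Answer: 333966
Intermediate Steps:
O(N) = 2*N*(8 + N) (O(N) = (8 + N)*(N + N) = (8 + N)*(2*N) = 2*N*(8 + N))
1326 + 924*O(10) = 1326 + 924*(2*10*(8 + 10)) = 1326 + 924*(2*10*18) = 1326 + 924*360 = 1326 + 332640 = 333966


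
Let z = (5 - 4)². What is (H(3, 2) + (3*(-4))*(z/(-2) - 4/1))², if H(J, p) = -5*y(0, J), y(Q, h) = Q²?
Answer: 2916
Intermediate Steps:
z = 1 (z = 1² = 1)
H(J, p) = 0 (H(J, p) = -5*0² = -5*0 = 0)
(H(3, 2) + (3*(-4))*(z/(-2) - 4/1))² = (0 + (3*(-4))*(1/(-2) - 4/1))² = (0 - 12*(1*(-½) - 4*1))² = (0 - 12*(-½ - 4))² = (0 - 12*(-9/2))² = (0 + 54)² = 54² = 2916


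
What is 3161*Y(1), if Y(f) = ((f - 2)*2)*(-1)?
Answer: 6322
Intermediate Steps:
Y(f) = 4 - 2*f (Y(f) = ((-2 + f)*2)*(-1) = (-4 + 2*f)*(-1) = 4 - 2*f)
3161*Y(1) = 3161*(4 - 2*1) = 3161*(4 - 2) = 3161*2 = 6322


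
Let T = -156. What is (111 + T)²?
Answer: 2025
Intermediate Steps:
(111 + T)² = (111 - 156)² = (-45)² = 2025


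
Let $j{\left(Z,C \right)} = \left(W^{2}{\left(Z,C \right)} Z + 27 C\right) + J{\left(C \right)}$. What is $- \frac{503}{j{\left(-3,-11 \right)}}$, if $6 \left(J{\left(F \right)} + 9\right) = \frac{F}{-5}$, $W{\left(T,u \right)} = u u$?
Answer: $\frac{15090}{1326859} \approx 0.011373$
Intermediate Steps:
$W{\left(T,u \right)} = u^{2}$
$J{\left(F \right)} = -9 - \frac{F}{30}$ ($J{\left(F \right)} = -9 + \frac{F \frac{1}{-5}}{6} = -9 + \frac{F \left(- \frac{1}{5}\right)}{6} = -9 + \frac{\left(- \frac{1}{5}\right) F}{6} = -9 - \frac{F}{30}$)
$j{\left(Z,C \right)} = -9 + \frac{809 C}{30} + Z C^{4}$ ($j{\left(Z,C \right)} = \left(\left(C^{2}\right)^{2} Z + 27 C\right) - \left(9 + \frac{C}{30}\right) = \left(C^{4} Z + 27 C\right) - \left(9 + \frac{C}{30}\right) = \left(Z C^{4} + 27 C\right) - \left(9 + \frac{C}{30}\right) = \left(27 C + Z C^{4}\right) - \left(9 + \frac{C}{30}\right) = -9 + \frac{809 C}{30} + Z C^{4}$)
$- \frac{503}{j{\left(-3,-11 \right)}} = - \frac{503}{-9 + \frac{809}{30} \left(-11\right) - 3 \left(-11\right)^{4}} = - \frac{503}{-9 - \frac{8899}{30} - 43923} = - \frac{503}{- \frac{1326859}{30}} = \left(-503\right) \left(- \frac{30}{1326859}\right) = \frac{15090}{1326859}$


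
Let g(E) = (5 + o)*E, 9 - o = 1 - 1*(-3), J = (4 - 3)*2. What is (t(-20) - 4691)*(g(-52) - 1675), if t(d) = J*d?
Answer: 10384545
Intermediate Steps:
J = 2 (J = 1*2 = 2)
o = 5 (o = 9 - (1 - 1*(-3)) = 9 - (1 + 3) = 9 - 1*4 = 9 - 4 = 5)
g(E) = 10*E (g(E) = (5 + 5)*E = 10*E)
t(d) = 2*d
(t(-20) - 4691)*(g(-52) - 1675) = (2*(-20) - 4691)*(10*(-52) - 1675) = (-40 - 4691)*(-520 - 1675) = -4731*(-2195) = 10384545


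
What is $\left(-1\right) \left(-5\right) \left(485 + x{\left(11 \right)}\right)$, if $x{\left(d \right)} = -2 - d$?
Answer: $2360$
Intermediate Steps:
$\left(-1\right) \left(-5\right) \left(485 + x{\left(11 \right)}\right) = \left(-1\right) \left(-5\right) \left(485 - 13\right) = 5 \left(485 - 13\right) = 5 \cdot 472 = 2360$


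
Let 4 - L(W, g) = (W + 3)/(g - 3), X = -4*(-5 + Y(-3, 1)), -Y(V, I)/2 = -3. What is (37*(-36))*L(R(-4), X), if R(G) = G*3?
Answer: -25308/7 ≈ -3615.4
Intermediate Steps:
Y(V, I) = 6 (Y(V, I) = -2*(-3) = 6)
R(G) = 3*G
X = -4 (X = -4*(-5 + 6) = -4*1 = -4)
L(W, g) = 4 - (3 + W)/(-3 + g) (L(W, g) = 4 - (W + 3)/(g - 3) = 4 - (3 + W)/(-3 + g))
(37*(-36))*L(R(-4), X) = (37*(-36))*((-15 - 3*(-4) + 4*(-4))/(-3 - 4)) = -1332*(-15 - 1*(-12) - 16)/(-7) = -(-1332)*(-15 + 12 - 16)/7 = -(-1332)*(-19)/7 = -1332*19/7 = -25308/7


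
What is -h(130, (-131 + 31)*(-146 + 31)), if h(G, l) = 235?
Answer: -235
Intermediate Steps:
-h(130, (-131 + 31)*(-146 + 31)) = -1*235 = -235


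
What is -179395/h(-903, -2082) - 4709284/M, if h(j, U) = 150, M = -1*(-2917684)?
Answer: -26206215689/21882630 ≈ -1197.6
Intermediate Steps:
M = 2917684
-179395/h(-903, -2082) - 4709284/M = -179395/150 - 4709284/2917684 = -179395*1/150 - 4709284*1/2917684 = -35879/30 - 1177321/729421 = -26206215689/21882630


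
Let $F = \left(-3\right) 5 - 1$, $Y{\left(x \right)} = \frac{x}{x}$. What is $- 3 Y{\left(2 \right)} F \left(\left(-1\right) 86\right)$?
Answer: $-4128$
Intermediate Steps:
$Y{\left(x \right)} = 1$
$F = -16$ ($F = -15 - 1 = -16$)
$- 3 Y{\left(2 \right)} F \left(\left(-1\right) 86\right) = \left(-3\right) 1 \left(-16\right) \left(\left(-1\right) 86\right) = \left(-3\right) \left(-16\right) \left(-86\right) = 48 \left(-86\right) = -4128$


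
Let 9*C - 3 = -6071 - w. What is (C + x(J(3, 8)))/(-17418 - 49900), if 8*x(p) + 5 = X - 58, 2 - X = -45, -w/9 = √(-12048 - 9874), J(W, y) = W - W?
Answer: 3043/302931 - I*√21922/67318 ≈ 0.010045 - 0.0021994*I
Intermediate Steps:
J(W, y) = 0
w = -9*I*√21922 (w = -9*√(-12048 - 9874) = -9*I*√21922 ≈ -1332.5*I)
X = 47 (X = 2 - 1*(-45) = 2 + 45 = 47)
C = -6068/9 + I*√21922 (C = ⅓ + (-6071 - (-9)*I*√21922)/9 = ⅓ + (-6071 + 9*I*√21922)/9 = ⅓ + (-6071/9 + I*√21922) = -6068/9 + I*√21922 ≈ -674.22 + 148.06*I)
x(p) = -2 (x(p) = -5/8 + (47 - 58)/8 = -5/8 + (⅛)*(-11) = -5/8 - 11/8 = -2)
(C + x(J(3, 8)))/(-17418 - 49900) = ((-6068/9 + I*√21922) - 2)/(-17418 - 49900) = (-6086/9 + I*√21922)/(-67318) = (-6086/9 + I*√21922)*(-1/67318) = 3043/302931 - I*√21922/67318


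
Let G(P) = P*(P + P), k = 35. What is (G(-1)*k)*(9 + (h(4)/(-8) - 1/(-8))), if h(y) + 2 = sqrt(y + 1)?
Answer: 2625/4 - 35*sqrt(5)/4 ≈ 636.68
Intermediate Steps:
h(y) = -2 + sqrt(1 + y) (h(y) = -2 + sqrt(y + 1) = -2 + sqrt(1 + y))
G(P) = 2*P**2 (G(P) = P*(2*P) = 2*P**2)
(G(-1)*k)*(9 + (h(4)/(-8) - 1/(-8))) = ((2*(-1)**2)*35)*(9 + ((-2 + sqrt(1 + 4))/(-8) - 1/(-8))) = ((2*1)*35)*(9 + ((-2 + sqrt(5))*(-1/8) - 1*(-1/8))) = (2*35)*(9 + ((1/4 - sqrt(5)/8) + 1/8)) = 70*(9 + (3/8 - sqrt(5)/8)) = 70*(75/8 - sqrt(5)/8) = 2625/4 - 35*sqrt(5)/4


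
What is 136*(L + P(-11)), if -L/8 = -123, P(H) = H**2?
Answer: 150280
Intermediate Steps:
L = 984 (L = -8*(-123) = 984)
136*(L + P(-11)) = 136*(984 + (-11)**2) = 136*(984 + 121) = 136*1105 = 150280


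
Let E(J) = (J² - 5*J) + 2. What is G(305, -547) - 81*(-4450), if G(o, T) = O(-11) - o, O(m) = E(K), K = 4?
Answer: 360143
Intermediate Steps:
E(J) = 2 + J² - 5*J
O(m) = -2 (O(m) = 2 + 4² - 5*4 = 2 + 16 - 20 = -2)
G(o, T) = -2 - o
G(305, -547) - 81*(-4450) = (-2 - 1*305) - 81*(-4450) = (-2 - 305) - 1*(-360450) = -307 + 360450 = 360143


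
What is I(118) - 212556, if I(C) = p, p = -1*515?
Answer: -213071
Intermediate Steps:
p = -515
I(C) = -515
I(118) - 212556 = -515 - 212556 = -213071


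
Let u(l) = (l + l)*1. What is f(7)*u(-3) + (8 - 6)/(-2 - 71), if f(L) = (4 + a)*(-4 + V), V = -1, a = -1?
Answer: 6568/73 ≈ 89.973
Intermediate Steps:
u(l) = 2*l (u(l) = (2*l)*1 = 2*l)
f(L) = -15 (f(L) = (4 - 1)*(-4 - 1) = 3*(-5) = -15)
f(7)*u(-3) + (8 - 6)/(-2 - 71) = -30*(-3) + (8 - 6)/(-2 - 71) = -15*(-6) + 2/(-73) = 90 + 2*(-1/73) = 90 - 2/73 = 6568/73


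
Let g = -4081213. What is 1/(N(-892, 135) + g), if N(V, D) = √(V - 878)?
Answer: -4081213/16656299553139 - I*√1770/16656299553139 ≈ -2.4503e-7 - 2.5259e-12*I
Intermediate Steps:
N(V, D) = √(-878 + V)
1/(N(-892, 135) + g) = 1/(√(-878 - 892) - 4081213) = 1/(√(-1770) - 4081213) = 1/(I*√1770 - 4081213) = 1/(-4081213 + I*√1770)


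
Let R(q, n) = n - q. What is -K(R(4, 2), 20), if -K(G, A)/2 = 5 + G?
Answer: 6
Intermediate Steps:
K(G, A) = -10 - 2*G (K(G, A) = -2*(5 + G) = -10 - 2*G)
-K(R(4, 2), 20) = -(-10 - 2*(2 - 1*4)) = -(-10 - 2*(2 - 4)) = -(-10 - 2*(-2)) = -(-10 + 4) = -1*(-6) = 6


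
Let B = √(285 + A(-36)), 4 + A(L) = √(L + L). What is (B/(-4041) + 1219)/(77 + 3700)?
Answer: 1219/3777 - √(281 + 6*I*√2)/15262857 ≈ 0.32274 - 1.6581e-8*I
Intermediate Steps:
A(L) = -4 + √2*√L (A(L) = -4 + √(L + L) = -4 + √(2*L) = -4 + √2*√L)
B = √(281 + 6*I*√2) (B = √(285 + (-4 + √2*√(-36))) = √(285 + (-4 + √2*(6*I))) = √(285 + (-4 + 6*I*√2)) = √(281 + 6*I*√2) ≈ 16.765 + 0.2531*I)
(B/(-4041) + 1219)/(77 + 3700) = (√(281 + 6*I*√2)/(-4041) + 1219)/(77 + 3700) = (√(281 + 6*I*√2)*(-1/4041) + 1219)/3777 = (-√(281 + 6*I*√2)/4041 + 1219)*(1/3777) = (1219 - √(281 + 6*I*√2)/4041)*(1/3777) = 1219/3777 - √(281 + 6*I*√2)/15262857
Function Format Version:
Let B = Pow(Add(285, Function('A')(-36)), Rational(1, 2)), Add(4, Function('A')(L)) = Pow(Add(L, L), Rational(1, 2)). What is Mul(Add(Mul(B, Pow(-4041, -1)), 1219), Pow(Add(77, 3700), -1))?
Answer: Add(Rational(1219, 3777), Mul(Rational(-1, 15262857), Pow(Add(281, Mul(6, I, Pow(2, Rational(1, 2)))), Rational(1, 2)))) ≈ Add(0.32274, Mul(-1.6581e-8, I))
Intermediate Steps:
Function('A')(L) = Add(-4, Mul(Pow(2, Rational(1, 2)), Pow(L, Rational(1, 2)))) (Function('A')(L) = Add(-4, Pow(Add(L, L), Rational(1, 2))) = Add(-4, Pow(Mul(2, L), Rational(1, 2))) = Add(-4, Mul(Pow(2, Rational(1, 2)), Pow(L, Rational(1, 2)))))
B = Pow(Add(281, Mul(6, I, Pow(2, Rational(1, 2)))), Rational(1, 2)) (B = Pow(Add(285, Add(-4, Mul(Pow(2, Rational(1, 2)), Pow(-36, Rational(1, 2))))), Rational(1, 2)) = Pow(Add(285, Add(-4, Mul(Pow(2, Rational(1, 2)), Mul(6, I)))), Rational(1, 2)) = Pow(Add(285, Add(-4, Mul(6, I, Pow(2, Rational(1, 2))))), Rational(1, 2)) = Pow(Add(281, Mul(6, I, Pow(2, Rational(1, 2)))), Rational(1, 2)) ≈ Add(16.765, Mul(0.2531, I)))
Mul(Add(Mul(B, Pow(-4041, -1)), 1219), Pow(Add(77, 3700), -1)) = Mul(Add(Mul(Pow(Add(281, Mul(6, I, Pow(2, Rational(1, 2)))), Rational(1, 2)), Pow(-4041, -1)), 1219), Pow(Add(77, 3700), -1)) = Mul(Add(Mul(Pow(Add(281, Mul(6, I, Pow(2, Rational(1, 2)))), Rational(1, 2)), Rational(-1, 4041)), 1219), Pow(3777, -1)) = Mul(Add(Mul(Rational(-1, 4041), Pow(Add(281, Mul(6, I, Pow(2, Rational(1, 2)))), Rational(1, 2))), 1219), Rational(1, 3777)) = Mul(Add(1219, Mul(Rational(-1, 4041), Pow(Add(281, Mul(6, I, Pow(2, Rational(1, 2)))), Rational(1, 2)))), Rational(1, 3777)) = Add(Rational(1219, 3777), Mul(Rational(-1, 15262857), Pow(Add(281, Mul(6, I, Pow(2, Rational(1, 2)))), Rational(1, 2))))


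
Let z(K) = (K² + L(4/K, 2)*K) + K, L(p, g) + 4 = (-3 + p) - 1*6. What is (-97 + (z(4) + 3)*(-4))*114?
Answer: 342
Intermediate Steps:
L(p, g) = -13 + p (L(p, g) = -4 + ((-3 + p) - 1*6) = -4 + ((-3 + p) - 6) = -4 + (-9 + p) = -13 + p)
z(K) = K + K² + K*(-13 + 4/K) (z(K) = (K² + (-13 + 4/K)*K) + K = (K² + K*(-13 + 4/K)) + K = K + K² + K*(-13 + 4/K))
(-97 + (z(4) + 3)*(-4))*114 = (-97 + ((4 + 4*(-12 + 4)) + 3)*(-4))*114 = (-97 + ((4 + 4*(-8)) + 3)*(-4))*114 = (-97 + ((4 - 32) + 3)*(-4))*114 = (-97 + (-28 + 3)*(-4))*114 = (-97 - 25*(-4))*114 = (-97 + 100)*114 = 3*114 = 342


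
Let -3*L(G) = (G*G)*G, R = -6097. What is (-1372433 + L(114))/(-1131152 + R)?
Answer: 1866281/1137249 ≈ 1.6410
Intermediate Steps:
L(G) = -G**3/3 (L(G) = -G*G*G/3 = -G**2*G/3 = -G**3/3)
(-1372433 + L(114))/(-1131152 + R) = (-1372433 - 1/3*114**3)/(-1131152 - 6097) = (-1372433 - 1/3*1481544)/(-1137249) = (-1372433 - 493848)*(-1/1137249) = -1866281*(-1/1137249) = 1866281/1137249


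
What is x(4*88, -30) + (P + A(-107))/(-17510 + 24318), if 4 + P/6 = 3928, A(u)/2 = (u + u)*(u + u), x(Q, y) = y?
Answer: -11138/851 ≈ -13.088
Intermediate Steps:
A(u) = 8*u² (A(u) = 2*((u + u)*(u + u)) = 2*((2*u)*(2*u)) = 2*(4*u²) = 8*u²)
P = 23544 (P = -24 + 6*3928 = -24 + 23568 = 23544)
x(4*88, -30) + (P + A(-107))/(-17510 + 24318) = -30 + (23544 + 8*(-107)²)/(-17510 + 24318) = -30 + (23544 + 8*11449)/6808 = -30 + (23544 + 91592)*(1/6808) = -30 + 115136*(1/6808) = -30 + 14392/851 = -11138/851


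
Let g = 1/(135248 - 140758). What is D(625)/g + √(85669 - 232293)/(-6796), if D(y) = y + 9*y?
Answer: -34437500 - 2*I*√2291/1699 ≈ -3.4438e+7 - 0.056344*I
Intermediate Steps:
g = -1/5510 (g = 1/(-5510) = -1/5510 ≈ -0.00018149)
D(y) = 10*y
D(625)/g + √(85669 - 232293)/(-6796) = (10*625)/(-1/5510) + √(85669 - 232293)/(-6796) = 6250*(-5510) + √(-146624)*(-1/6796) = -34437500 + (8*I*√2291)*(-1/6796) = -34437500 - 2*I*√2291/1699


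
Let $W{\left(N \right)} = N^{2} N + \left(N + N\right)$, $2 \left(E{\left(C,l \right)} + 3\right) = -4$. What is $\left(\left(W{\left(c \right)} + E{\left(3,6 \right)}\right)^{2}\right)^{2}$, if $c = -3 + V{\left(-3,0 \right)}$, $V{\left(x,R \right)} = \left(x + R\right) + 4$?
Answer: $83521$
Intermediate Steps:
$E{\left(C,l \right)} = -5$ ($E{\left(C,l \right)} = -3 + \frac{1}{2} \left(-4\right) = -3 - 2 = -5$)
$V{\left(x,R \right)} = 4 + R + x$ ($V{\left(x,R \right)} = \left(R + x\right) + 4 = 4 + R + x$)
$c = -2$ ($c = -3 + \left(4 + 0 - 3\right) = -3 + 1 = -2$)
$W{\left(N \right)} = N^{3} + 2 N$
$\left(\left(W{\left(c \right)} + E{\left(3,6 \right)}\right)^{2}\right)^{2} = \left(\left(- 2 \left(2 + \left(-2\right)^{2}\right) - 5\right)^{2}\right)^{2} = \left(\left(- 2 \left(2 + 4\right) - 5\right)^{2}\right)^{2} = \left(\left(\left(-2\right) 6 - 5\right)^{2}\right)^{2} = \left(\left(-12 - 5\right)^{2}\right)^{2} = \left(\left(-17\right)^{2}\right)^{2} = 289^{2} = 83521$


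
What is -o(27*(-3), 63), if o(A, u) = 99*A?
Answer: 8019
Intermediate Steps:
-o(27*(-3), 63) = -99*27*(-3) = -99*(-81) = -1*(-8019) = 8019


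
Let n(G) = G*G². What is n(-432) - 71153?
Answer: -80692721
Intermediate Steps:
n(G) = G³
n(-432) - 71153 = (-432)³ - 71153 = -80621568 - 71153 = -80692721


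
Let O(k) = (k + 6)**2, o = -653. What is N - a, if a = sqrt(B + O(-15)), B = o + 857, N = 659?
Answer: 659 - sqrt(285) ≈ 642.12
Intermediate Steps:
O(k) = (6 + k)**2
B = 204 (B = -653 + 857 = 204)
a = sqrt(285) (a = sqrt(204 + (6 - 15)**2) = sqrt(204 + (-9)**2) = sqrt(204 + 81) = sqrt(285) ≈ 16.882)
N - a = 659 - sqrt(285)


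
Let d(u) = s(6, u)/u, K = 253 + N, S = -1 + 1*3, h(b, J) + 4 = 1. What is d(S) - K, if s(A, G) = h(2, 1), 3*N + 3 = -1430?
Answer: 1339/6 ≈ 223.17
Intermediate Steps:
N = -1433/3 (N = -1 + (1/3)*(-1430) = -1 - 1430/3 = -1433/3 ≈ -477.67)
h(b, J) = -3 (h(b, J) = -4 + 1 = -3)
s(A, G) = -3
S = 2 (S = -1 + 3 = 2)
K = -674/3 (K = 253 - 1433/3 = -674/3 ≈ -224.67)
d(u) = -3/u
d(S) - K = -3/2 - 1*(-674/3) = -3*1/2 + 674/3 = -3/2 + 674/3 = 1339/6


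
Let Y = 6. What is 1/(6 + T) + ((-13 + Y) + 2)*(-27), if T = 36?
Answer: 5671/42 ≈ 135.02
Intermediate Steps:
1/(6 + T) + ((-13 + Y) + 2)*(-27) = 1/(6 + 36) + ((-13 + 6) + 2)*(-27) = 1/42 + (-7 + 2)*(-27) = 1/42 - 5*(-27) = 1/42 + 135 = 5671/42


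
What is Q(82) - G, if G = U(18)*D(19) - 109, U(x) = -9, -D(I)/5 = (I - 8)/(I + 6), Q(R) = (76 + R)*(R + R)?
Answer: 130006/5 ≈ 26001.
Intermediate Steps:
Q(R) = 2*R*(76 + R) (Q(R) = (76 + R)*(2*R) = 2*R*(76 + R))
D(I) = -5*(-8 + I)/(6 + I) (D(I) = -5*(I - 8)/(I + 6) = -5*(-8 + I)/(6 + I))
G = -446/5 (G = -45*(8 - 1*19)/(6 + 19) - 109 = -45*(8 - 19)/25 - 109 = -45*(-11)/25 - 109 = -9*(-11/5) - 109 = 99/5 - 109 = -446/5 ≈ -89.200)
Q(82) - G = 2*82*(76 + 82) - 1*(-446/5) = 2*82*158 + 446/5 = 25912 + 446/5 = 130006/5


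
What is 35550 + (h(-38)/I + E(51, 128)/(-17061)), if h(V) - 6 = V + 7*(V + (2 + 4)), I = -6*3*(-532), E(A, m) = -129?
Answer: 242000770937/6807339 ≈ 35550.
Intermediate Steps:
I = 9576 (I = -18*(-532) = 9576)
h(V) = 48 + 8*V (h(V) = 6 + (V + 7*(V + (2 + 4))) = 6 + (V + 7*(V + 6)) = 6 + (V + 7*(6 + V)) = 6 + (V + (42 + 7*V)) = 6 + (42 + 8*V) = 48 + 8*V)
35550 + (h(-38)/I + E(51, 128)/(-17061)) = 35550 + ((48 + 8*(-38))/9576 - 129/(-17061)) = 35550 + ((48 - 304)*(1/9576) - 129*(-1/17061)) = 35550 + (-256*1/9576 + 43/5687) = 35550 + (-32/1197 + 43/5687) = 35550 - 130513/6807339 = 242000770937/6807339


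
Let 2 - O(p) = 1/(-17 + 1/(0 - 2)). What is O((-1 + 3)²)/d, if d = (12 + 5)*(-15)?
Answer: -24/2975 ≈ -0.0080672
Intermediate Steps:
O(p) = 72/35 (O(p) = 2 - 1/(-17 + 1/(0 - 2)) = 2 - 1/(-17 + 1/(-2)) = 2 - 1/(-17 - ½) = 2 - 1/(-35/2) = 2 - 1*(-2/35) = 2 + 2/35 = 72/35)
d = -255 (d = 17*(-15) = -255)
O((-1 + 3)²)/d = (72/35)/(-255) = (72/35)*(-1/255) = -24/2975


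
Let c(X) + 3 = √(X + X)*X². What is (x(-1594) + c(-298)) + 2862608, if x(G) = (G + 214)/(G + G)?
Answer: 2281496530/797 + 177608*I*√149 ≈ 2.8626e+6 + 2.168e+6*I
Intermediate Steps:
x(G) = (214 + G)/(2*G) (x(G) = (214 + G)/((2*G)) = (214 + G)*(1/(2*G)) = (214 + G)/(2*G))
c(X) = -3 + √2*X^(5/2) (c(X) = -3 + √(X + X)*X² = -3 + √(2*X)*X² = -3 + (√2*√X)*X² = -3 + √2*X^(5/2))
(x(-1594) + c(-298)) + 2862608 = ((½)*(214 - 1594)/(-1594) + (-3 + √2*(-298)^(5/2))) + 2862608 = ((½)*(-1/1594)*(-1380) + (-3 + √2*(88804*I*√298))) + 2862608 = (345/797 + (-3 + 177608*I*√149)) + 2862608 = (-2046/797 + 177608*I*√149) + 2862608 = 2281496530/797 + 177608*I*√149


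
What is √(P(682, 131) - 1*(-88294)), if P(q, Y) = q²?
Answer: √553418 ≈ 743.92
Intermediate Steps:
√(P(682, 131) - 1*(-88294)) = √(682² - 1*(-88294)) = √(465124 + 88294) = √553418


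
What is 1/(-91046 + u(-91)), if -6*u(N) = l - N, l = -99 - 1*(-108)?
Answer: -3/273188 ≈ -1.0981e-5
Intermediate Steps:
l = 9 (l = -99 + 108 = 9)
u(N) = -3/2 + N/6 (u(N) = -(9 - N)/6 = -3/2 + N/6)
1/(-91046 + u(-91)) = 1/(-91046 + (-3/2 + (1/6)*(-91))) = 1/(-91046 + (-3/2 - 91/6)) = 1/(-91046 - 50/3) = 1/(-273188/3) = -3/273188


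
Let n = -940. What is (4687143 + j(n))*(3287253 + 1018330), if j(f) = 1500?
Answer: 20187341593869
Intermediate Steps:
(4687143 + j(n))*(3287253 + 1018330) = (4687143 + 1500)*(3287253 + 1018330) = 4688643*4305583 = 20187341593869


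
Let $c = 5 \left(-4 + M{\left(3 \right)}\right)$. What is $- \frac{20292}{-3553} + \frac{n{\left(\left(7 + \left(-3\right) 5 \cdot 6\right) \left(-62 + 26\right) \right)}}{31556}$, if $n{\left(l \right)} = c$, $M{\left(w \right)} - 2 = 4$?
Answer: $\frac{16851839}{2950486} \approx 5.7115$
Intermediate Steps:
$M{\left(w \right)} = 6$ ($M{\left(w \right)} = 2 + 4 = 6$)
$c = 10$ ($c = 5 \left(-4 + 6\right) = 5 \cdot 2 = 10$)
$n{\left(l \right)} = 10$
$- \frac{20292}{-3553} + \frac{n{\left(\left(7 + \left(-3\right) 5 \cdot 6\right) \left(-62 + 26\right) \right)}}{31556} = - \frac{20292}{-3553} + \frac{10}{31556} = \left(-20292\right) \left(- \frac{1}{3553}\right) + 10 \cdot \frac{1}{31556} = \frac{1068}{187} + \frac{5}{15778} = \frac{16851839}{2950486}$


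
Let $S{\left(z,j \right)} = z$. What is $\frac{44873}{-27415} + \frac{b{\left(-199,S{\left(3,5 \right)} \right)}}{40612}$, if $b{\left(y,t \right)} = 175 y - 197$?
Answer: $- \frac{107019631}{42822230} \approx -2.4992$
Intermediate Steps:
$b{\left(y,t \right)} = -197 + 175 y$
$\frac{44873}{-27415} + \frac{b{\left(-199,S{\left(3,5 \right)} \right)}}{40612} = \frac{44873}{-27415} + \frac{-197 + 175 \left(-199\right)}{40612} = 44873 \left(- \frac{1}{27415}\right) + \left(-197 - 34825\right) \frac{1}{40612} = - \frac{44873}{27415} - \frac{1347}{1562} = - \frac{107019631}{42822230}$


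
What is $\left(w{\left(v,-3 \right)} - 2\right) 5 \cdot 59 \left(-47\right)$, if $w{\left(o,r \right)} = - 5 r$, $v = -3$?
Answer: $-180245$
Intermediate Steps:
$\left(w{\left(v,-3 \right)} - 2\right) 5 \cdot 59 \left(-47\right) = \left(\left(-5\right) \left(-3\right) - 2\right) 5 \cdot 59 \left(-47\right) = \left(15 - 2\right) 5 \cdot 59 \left(-47\right) = 13 \cdot 5 \cdot 59 \left(-47\right) = 65 \cdot 59 \left(-47\right) = 3835 \left(-47\right) = -180245$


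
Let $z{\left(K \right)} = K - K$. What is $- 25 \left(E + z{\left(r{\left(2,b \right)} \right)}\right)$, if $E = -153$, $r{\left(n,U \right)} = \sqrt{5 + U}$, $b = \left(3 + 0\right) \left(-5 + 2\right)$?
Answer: $3825$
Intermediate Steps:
$b = -9$ ($b = 3 \left(-3\right) = -9$)
$z{\left(K \right)} = 0$
$- 25 \left(E + z{\left(r{\left(2,b \right)} \right)}\right) = - 25 \left(-153 + 0\right) = \left(-25\right) \left(-153\right) = 3825$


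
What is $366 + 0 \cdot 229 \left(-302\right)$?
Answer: $366$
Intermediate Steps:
$366 + 0 \cdot 229 \left(-302\right) = 366 + 0 \left(-302\right) = 366 + 0 = 366$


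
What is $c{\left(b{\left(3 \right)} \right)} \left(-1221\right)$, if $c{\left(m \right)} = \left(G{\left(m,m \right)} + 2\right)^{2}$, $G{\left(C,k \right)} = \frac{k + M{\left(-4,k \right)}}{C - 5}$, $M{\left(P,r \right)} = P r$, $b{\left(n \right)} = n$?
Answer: $- \frac{206349}{4} \approx -51587.0$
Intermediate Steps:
$G{\left(C,k \right)} = - \frac{3 k}{-5 + C}$ ($G{\left(C,k \right)} = \frac{k - 4 k}{C - 5} = \frac{\left(-3\right) k}{-5 + C} = - \frac{3 k}{-5 + C}$)
$c{\left(m \right)} = \left(2 - \frac{3 m}{-5 + m}\right)^{2}$ ($c{\left(m \right)} = \left(- \frac{3 m}{-5 + m} + 2\right)^{2} = \left(2 - \frac{3 m}{-5 + m}\right)^{2}$)
$c{\left(b{\left(3 \right)} \right)} \left(-1221\right) = \frac{\left(10 + 3\right)^{2}}{\left(-5 + 3\right)^{2}} \left(-1221\right) = \frac{13^{2}}{4} \left(-1221\right) = \frac{1}{4} \cdot 169 \left(-1221\right) = \frac{169}{4} \left(-1221\right) = - \frac{206349}{4}$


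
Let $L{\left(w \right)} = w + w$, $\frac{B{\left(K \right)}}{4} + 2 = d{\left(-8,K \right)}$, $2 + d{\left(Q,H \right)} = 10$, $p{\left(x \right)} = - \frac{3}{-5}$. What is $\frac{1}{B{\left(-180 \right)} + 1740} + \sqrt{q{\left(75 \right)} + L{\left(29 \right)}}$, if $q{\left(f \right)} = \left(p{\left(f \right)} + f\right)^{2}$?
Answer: $\frac{1}{1764} + \frac{\sqrt{144334}}{5} \approx 75.983$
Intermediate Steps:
$p{\left(x \right)} = \frac{3}{5}$ ($p{\left(x \right)} = \left(-3\right) \left(- \frac{1}{5}\right) = \frac{3}{5}$)
$d{\left(Q,H \right)} = 8$ ($d{\left(Q,H \right)} = -2 + 10 = 8$)
$B{\left(K \right)} = 24$ ($B{\left(K \right)} = -8 + 4 \cdot 8 = -8 + 32 = 24$)
$L{\left(w \right)} = 2 w$
$q{\left(f \right)} = \left(\frac{3}{5} + f\right)^{2}$
$\frac{1}{B{\left(-180 \right)} + 1740} + \sqrt{q{\left(75 \right)} + L{\left(29 \right)}} = \frac{1}{24 + 1740} + \sqrt{\frac{\left(3 + 5 \cdot 75\right)^{2}}{25} + 2 \cdot 29} = \frac{1}{1764} + \sqrt{\frac{\left(3 + 375\right)^{2}}{25} + 58} = \frac{1}{1764} + \sqrt{\frac{378^{2}}{25} + 58} = \frac{1}{1764} + \sqrt{\frac{1}{25} \cdot 142884 + 58} = \frac{1}{1764} + \sqrt{\frac{142884}{25} + 58} = \frac{1}{1764} + \sqrt{\frac{144334}{25}} = \frac{1}{1764} + \frac{\sqrt{144334}}{5}$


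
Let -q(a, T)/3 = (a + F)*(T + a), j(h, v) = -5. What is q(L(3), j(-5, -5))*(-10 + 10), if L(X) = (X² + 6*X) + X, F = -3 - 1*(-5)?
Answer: 0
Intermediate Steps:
F = 2 (F = -3 + 5 = 2)
L(X) = X² + 7*X
q(a, T) = -3*(2 + a)*(T + a) (q(a, T) = -3*(a + 2)*(T + a) = -3*(2 + a)*(T + a))
q(L(3), j(-5, -5))*(-10 + 10) = (-6*(-5) - 18*(7 + 3) - 3*9*(7 + 3)² - 3*(-5)*3*(7 + 3))*(-10 + 10) = (30 - 18*10 - 3*(3*10)² - 3*(-5)*3*10)*0 = (30 - 6*30 - 3*30² - 3*(-5)*30)*0 = (30 - 180 - 3*900 + 450)*0 = (30 - 180 - 2700 + 450)*0 = -2400*0 = 0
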